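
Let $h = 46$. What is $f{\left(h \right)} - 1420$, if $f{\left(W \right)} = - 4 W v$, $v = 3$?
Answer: $-1972$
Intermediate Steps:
$f{\left(W \right)} = - 12 W$ ($f{\left(W \right)} = - 4 W 3 = - 12 W$)
$f{\left(h \right)} - 1420 = \left(-12\right) 46 - 1420 = -552 - 1420 = -1972$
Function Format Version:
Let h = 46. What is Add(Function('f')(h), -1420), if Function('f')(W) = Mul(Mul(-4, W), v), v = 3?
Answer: -1972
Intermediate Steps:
Function('f')(W) = Mul(-12, W) (Function('f')(W) = Mul(Mul(-4, W), 3) = Mul(-12, W))
Add(Function('f')(h), -1420) = Add(Mul(-12, 46), -1420) = Add(-552, -1420) = -1972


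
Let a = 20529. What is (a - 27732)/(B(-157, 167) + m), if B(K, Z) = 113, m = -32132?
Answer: 2401/10673 ≈ 0.22496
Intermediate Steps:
(a - 27732)/(B(-157, 167) + m) = (20529 - 27732)/(113 - 32132) = -7203/(-32019) = -7203*(-1/32019) = 2401/10673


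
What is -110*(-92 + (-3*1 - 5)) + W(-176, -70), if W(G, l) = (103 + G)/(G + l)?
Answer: 2706073/246 ≈ 11000.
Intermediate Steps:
W(G, l) = (103 + G)/(G + l)
-110*(-92 + (-3*1 - 5)) + W(-176, -70) = -110*(-92 + (-3*1 - 5)) + (103 - 176)/(-176 - 70) = -110*(-92 + (-3 - 5)) - 73/(-246) = -110*(-92 - 8) - 1/246*(-73) = -110*(-100) + 73/246 = 11000 + 73/246 = 2706073/246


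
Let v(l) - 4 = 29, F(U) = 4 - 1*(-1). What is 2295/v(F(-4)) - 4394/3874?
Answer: 112126/1639 ≈ 68.411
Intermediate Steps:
F(U) = 5 (F(U) = 4 + 1 = 5)
v(l) = 33 (v(l) = 4 + 29 = 33)
2295/v(F(-4)) - 4394/3874 = 2295/33 - 4394/3874 = 2295*(1/33) - 4394*1/3874 = 765/11 - 169/149 = 112126/1639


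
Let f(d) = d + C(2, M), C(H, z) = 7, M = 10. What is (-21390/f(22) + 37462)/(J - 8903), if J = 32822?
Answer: 152144/99093 ≈ 1.5354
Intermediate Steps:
f(d) = 7 + d (f(d) = d + 7 = 7 + d)
(-21390/f(22) + 37462)/(J - 8903) = (-21390/(7 + 22) + 37462)/(32822 - 8903) = (-21390/29 + 37462)/23919 = (-21390*1/29 + 37462)*(1/23919) = (-21390/29 + 37462)*(1/23919) = (1065008/29)*(1/23919) = 152144/99093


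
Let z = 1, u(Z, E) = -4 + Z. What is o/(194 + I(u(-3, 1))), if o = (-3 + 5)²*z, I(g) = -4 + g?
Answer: 4/183 ≈ 0.021858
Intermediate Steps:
o = 4 (o = (-3 + 5)²*1 = 2²*1 = 4*1 = 4)
o/(194 + I(u(-3, 1))) = 4/(194 + (-4 + (-4 - 3))) = 4/(194 + (-4 - 7)) = 4/(194 - 11) = 4/183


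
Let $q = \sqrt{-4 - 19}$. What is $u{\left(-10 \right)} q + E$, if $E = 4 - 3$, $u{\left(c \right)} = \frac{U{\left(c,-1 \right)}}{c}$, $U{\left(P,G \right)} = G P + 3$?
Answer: $1 - \frac{13 i \sqrt{23}}{10} \approx 1.0 - 6.2346 i$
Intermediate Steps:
$q = i \sqrt{23}$ ($q = \sqrt{-23} = i \sqrt{23} \approx 4.7958 i$)
$U{\left(P,G \right)} = 3 + G P$
$u{\left(c \right)} = \frac{3 - c}{c}$
$E = 1$ ($E = 4 - 3 = 1$)
$u{\left(-10 \right)} q + E = \frac{3 - -10}{-10} i \sqrt{23} + 1 = - \frac{3 + 10}{10} i \sqrt{23} + 1 = \left(- \frac{1}{10}\right) 13 i \sqrt{23} + 1 = - \frac{13 i \sqrt{23}}{10} + 1 = 1 - \frac{13 i \sqrt{23}}{10}$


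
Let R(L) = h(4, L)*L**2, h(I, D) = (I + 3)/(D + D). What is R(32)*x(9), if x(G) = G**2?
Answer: 9072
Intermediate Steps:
h(I, D) = (3 + I)/(2*D) (h(I, D) = (3 + I)/((2*D)) = (3 + I)*(1/(2*D)) = (3 + I)/(2*D))
R(L) = 7*L/2 (R(L) = ((3 + 4)/(2*L))*L**2 = ((1/2)*7/L)*L**2 = (7/(2*L))*L**2 = 7*L/2)
R(32)*x(9) = ((7/2)*32)*9**2 = 112*81 = 9072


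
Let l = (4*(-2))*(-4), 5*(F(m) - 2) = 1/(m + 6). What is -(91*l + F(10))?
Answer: -233121/80 ≈ -2914.0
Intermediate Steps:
F(m) = 2 + 1/(5*(6 + m)) (F(m) = 2 + 1/(5*(m + 6)) = 2 + 1/(5*(6 + m)))
l = 32 (l = -8*(-4) = 32)
-(91*l + F(10)) = -(91*32 + (61 + 10*10)/(5*(6 + 10))) = -(2912 + (⅕)*(61 + 100)/16) = -(2912 + (⅕)*(1/16)*161) = -(2912 + 161/80) = -1*233121/80 = -233121/80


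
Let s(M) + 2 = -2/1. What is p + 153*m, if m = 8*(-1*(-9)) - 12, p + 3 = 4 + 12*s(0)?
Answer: 9133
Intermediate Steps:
s(M) = -4 (s(M) = -2 - 2/1 = -2 - 2*1 = -2 - 2 = -4)
p = -47 (p = -3 + (4 + 12*(-4)) = -3 + (4 - 48) = -3 - 44 = -47)
m = 60 (m = 8*9 - 12 = 72 - 12 = 60)
p + 153*m = -47 + 153*60 = -47 + 9180 = 9133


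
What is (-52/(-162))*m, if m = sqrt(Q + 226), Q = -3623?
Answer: 26*I*sqrt(3397)/81 ≈ 18.708*I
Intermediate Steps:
m = I*sqrt(3397) (m = sqrt(-3623 + 226) = sqrt(-3397) = I*sqrt(3397) ≈ 58.284*I)
(-52/(-162))*m = (-52/(-162))*(I*sqrt(3397)) = (-52*(-1/162))*(I*sqrt(3397)) = 26*(I*sqrt(3397))/81 = 26*I*sqrt(3397)/81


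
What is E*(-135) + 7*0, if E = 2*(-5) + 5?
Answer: 675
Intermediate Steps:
E = -5 (E = -10 + 5 = -5)
E*(-135) + 7*0 = -5*(-135) + 7*0 = 675 + 0 = 675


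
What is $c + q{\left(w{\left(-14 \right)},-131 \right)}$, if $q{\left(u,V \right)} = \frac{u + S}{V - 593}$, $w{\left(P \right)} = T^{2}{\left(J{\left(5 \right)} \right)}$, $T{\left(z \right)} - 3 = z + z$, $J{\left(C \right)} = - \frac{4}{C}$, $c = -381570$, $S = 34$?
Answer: $- \frac{6906417899}{18100} \approx -3.8157 \cdot 10^{5}$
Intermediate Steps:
$T{\left(z \right)} = 3 + 2 z$ ($T{\left(z \right)} = 3 + \left(z + z\right) = 3 + 2 z$)
$w{\left(P \right)} = \frac{49}{25}$ ($w{\left(P \right)} = \left(3 + 2 \left(- \frac{4}{5}\right)\right)^{2} = \left(3 - \frac{8}{5}\right)^{2} = \left(\frac{7}{5}\right)^{2} = \frac{49}{25}$)
$q{\left(u,V \right)} = \frac{34 + u}{-593 + V}$ ($q{\left(u,V \right)} = \frac{u + 34}{V - 593} = \frac{34 + u}{-593 + V}$)
$c + q{\left(w{\left(-14 \right)},-131 \right)} = -381570 + \frac{34 + \frac{49}{25}}{-593 - 131} = -381570 + \frac{1}{-724} \cdot \frac{899}{25} = -381570 - \frac{899}{18100} = - \frac{6906417899}{18100}$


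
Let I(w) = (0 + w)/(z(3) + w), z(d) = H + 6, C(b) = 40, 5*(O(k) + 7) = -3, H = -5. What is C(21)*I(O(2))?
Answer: 1520/33 ≈ 46.061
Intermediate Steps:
O(k) = -38/5 (O(k) = -7 + (⅕)*(-3) = -7 - ⅗ = -38/5)
z(d) = 1 (z(d) = -5 + 6 = 1)
I(w) = w/(1 + w) (I(w) = (0 + w)/(1 + w) = w/(1 + w))
C(21)*I(O(2)) = 40*(-38/(5*(1 - 38/5))) = 40*(-38/(5*(-33/5))) = 40*(-38/5*(-5/33)) = 40*(38/33) = 1520/33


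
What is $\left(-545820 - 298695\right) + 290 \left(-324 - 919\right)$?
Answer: $-1204985$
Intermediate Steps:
$\left(-545820 - 298695\right) + 290 \left(-324 - 919\right) = -844515 + 290 \left(-1243\right) = -844515 - 360470 = -1204985$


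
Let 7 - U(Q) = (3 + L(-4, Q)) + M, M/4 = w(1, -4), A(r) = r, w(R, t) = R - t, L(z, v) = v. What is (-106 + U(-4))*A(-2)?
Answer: 236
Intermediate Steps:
M = 20 (M = 4*(1 - 1*(-4)) = 4*(1 + 4) = 4*5 = 20)
U(Q) = -16 - Q (U(Q) = 7 - ((3 + Q) + 20) = 7 - (23 + Q) = 7 + (-23 - Q) = -16 - Q)
(-106 + U(-4))*A(-2) = (-106 + (-16 - 1*(-4)))*(-2) = (-106 + (-16 + 4))*(-2) = (-106 - 12)*(-2) = -118*(-2) = 236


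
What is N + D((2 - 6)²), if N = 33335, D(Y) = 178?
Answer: 33513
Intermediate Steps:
N + D((2 - 6)²) = 33335 + 178 = 33513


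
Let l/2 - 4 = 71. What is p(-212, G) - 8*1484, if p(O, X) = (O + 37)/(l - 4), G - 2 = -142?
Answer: -1733487/146 ≈ -11873.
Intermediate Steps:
l = 150 (l = 8 + 2*71 = 8 + 142 = 150)
G = -140 (G = 2 - 142 = -140)
p(O, X) = 37/146 + O/146 (p(O, X) = (O + 37)/(150 - 4) = (37 + O)/146 = (37 + O)*(1/146) = 37/146 + O/146)
p(-212, G) - 8*1484 = (37/146 + (1/146)*(-212)) - 8*1484 = (37/146 - 106/73) - 11872 = -175/146 - 11872 = -1733487/146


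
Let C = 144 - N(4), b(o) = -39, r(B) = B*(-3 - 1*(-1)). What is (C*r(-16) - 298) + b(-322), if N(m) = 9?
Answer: 3983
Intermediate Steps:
r(B) = -2*B (r(B) = B*(-3 + 1) = B*(-2) = -2*B)
C = 135 (C = 144 - 1*9 = 144 - 9 = 135)
(C*r(-16) - 298) + b(-322) = (135*(-2*(-16)) - 298) - 39 = (135*32 - 298) - 39 = (4320 - 298) - 39 = 4022 - 39 = 3983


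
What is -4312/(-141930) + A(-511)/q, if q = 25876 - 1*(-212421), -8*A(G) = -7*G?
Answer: 3856304851/135285972840 ≈ 0.028505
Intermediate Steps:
A(G) = 7*G/8 (A(G) = -(-7)*G/8 = 7*G/8)
q = 238297 (q = 25876 + 212421 = 238297)
-4312/(-141930) + A(-511)/q = -4312/(-141930) + ((7/8)*(-511))/238297 = -4312*(-1/141930) - 3577/8*1/238297 = 2156/70965 - 3577/1906376 = 3856304851/135285972840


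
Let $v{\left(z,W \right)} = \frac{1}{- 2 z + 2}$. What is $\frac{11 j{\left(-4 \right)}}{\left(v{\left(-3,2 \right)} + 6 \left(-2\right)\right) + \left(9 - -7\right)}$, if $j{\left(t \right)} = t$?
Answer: $- \frac{32}{3} \approx -10.667$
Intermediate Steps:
$v{\left(z,W \right)} = \frac{1}{2 - 2 z}$
$\frac{11 j{\left(-4 \right)}}{\left(v{\left(-3,2 \right)} + 6 \left(-2\right)\right) + \left(9 - -7\right)} = \frac{11 \left(-4\right)}{\left(- \frac{1}{-2 + 2 \left(-3\right)} + 6 \left(-2\right)\right) + \left(9 - -7\right)} = - \frac{44}{\left(- \frac{1}{-2 - 6} - 12\right) + \left(9 + 7\right)} = - \frac{44}{\left(- \frac{1}{-8} - 12\right) + 16} = - \frac{44}{\left(\left(-1\right) \left(- \frac{1}{8}\right) - 12\right) + 16} = - \frac{44}{\left(\frac{1}{8} - 12\right) + 16} = - \frac{44}{- \frac{95}{8} + 16} = - \frac{44}{\frac{33}{8}} = \left(-44\right) \frac{8}{33} = - \frac{32}{3}$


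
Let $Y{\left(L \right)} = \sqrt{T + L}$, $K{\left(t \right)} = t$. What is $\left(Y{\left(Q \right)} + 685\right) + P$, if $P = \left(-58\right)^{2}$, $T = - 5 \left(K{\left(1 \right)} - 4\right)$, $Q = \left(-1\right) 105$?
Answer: $4049 + 3 i \sqrt{10} \approx 4049.0 + 9.4868 i$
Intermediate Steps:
$Q = -105$
$T = 15$ ($T = - 5 \left(1 - 4\right) = \left(-5\right) \left(-3\right) = 15$)
$P = 3364$
$Y{\left(L \right)} = \sqrt{15 + L}$
$\left(Y{\left(Q \right)} + 685\right) + P = \left(\sqrt{15 - 105} + 685\right) + 3364 = \left(\sqrt{-90} + 685\right) + 3364 = \left(3 i \sqrt{10} + 685\right) + 3364 = \left(685 + 3 i \sqrt{10}\right) + 3364 = 4049 + 3 i \sqrt{10}$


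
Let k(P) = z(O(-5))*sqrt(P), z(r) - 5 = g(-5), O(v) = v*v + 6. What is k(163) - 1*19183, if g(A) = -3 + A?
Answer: -19183 - 3*sqrt(163) ≈ -19221.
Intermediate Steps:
O(v) = 6 + v**2 (O(v) = v**2 + 6 = 6 + v**2)
z(r) = -3 (z(r) = 5 + (-3 - 5) = 5 - 8 = -3)
k(P) = -3*sqrt(P)
k(163) - 1*19183 = -3*sqrt(163) - 1*19183 = -3*sqrt(163) - 19183 = -19183 - 3*sqrt(163)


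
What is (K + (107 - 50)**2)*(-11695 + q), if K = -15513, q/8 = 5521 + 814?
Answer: -478112040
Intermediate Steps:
q = 50680 (q = 8*(5521 + 814) = 8*6335 = 50680)
(K + (107 - 50)**2)*(-11695 + q) = (-15513 + (107 - 50)**2)*(-11695 + 50680) = (-15513 + 57**2)*38985 = (-15513 + 3249)*38985 = -12264*38985 = -478112040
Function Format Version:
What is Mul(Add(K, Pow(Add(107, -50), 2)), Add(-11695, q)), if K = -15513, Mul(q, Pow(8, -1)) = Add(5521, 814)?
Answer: -478112040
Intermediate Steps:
q = 50680 (q = Mul(8, Add(5521, 814)) = Mul(8, 6335) = 50680)
Mul(Add(K, Pow(Add(107, -50), 2)), Add(-11695, q)) = Mul(Add(-15513, Pow(Add(107, -50), 2)), Add(-11695, 50680)) = Mul(Add(-15513, Pow(57, 2)), 38985) = Mul(Add(-15513, 3249), 38985) = Mul(-12264, 38985) = -478112040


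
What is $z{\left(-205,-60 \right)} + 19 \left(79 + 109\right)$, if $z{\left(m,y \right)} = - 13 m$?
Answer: $6237$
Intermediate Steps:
$z{\left(-205,-60 \right)} + 19 \left(79 + 109\right) = \left(-13\right) \left(-205\right) + 19 \left(79 + 109\right) = 2665 + 19 \cdot 188 = 2665 + 3572 = 6237$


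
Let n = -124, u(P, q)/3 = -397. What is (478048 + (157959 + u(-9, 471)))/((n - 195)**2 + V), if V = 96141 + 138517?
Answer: 634816/336419 ≈ 1.8870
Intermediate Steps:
u(P, q) = -1191 (u(P, q) = 3*(-397) = -1191)
V = 234658
(478048 + (157959 + u(-9, 471)))/((n - 195)**2 + V) = (478048 + (157959 - 1191))/((-124 - 195)**2 + 234658) = (478048 + 156768)/((-319)**2 + 234658) = 634816/(101761 + 234658) = 634816/336419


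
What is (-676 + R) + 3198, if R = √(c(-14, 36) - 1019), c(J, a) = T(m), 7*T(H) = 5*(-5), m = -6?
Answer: 2522 + I*√50106/7 ≈ 2522.0 + 31.978*I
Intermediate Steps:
T(H) = -25/7 (T(H) = (5*(-5))/7 = (⅐)*(-25) = -25/7)
c(J, a) = -25/7
R = I*√50106/7 (R = √(-25/7 - 1019) = √(-7158/7) = I*√50106/7 ≈ 31.978*I)
(-676 + R) + 3198 = (-676 + I*√50106/7) + 3198 = 2522 + I*√50106/7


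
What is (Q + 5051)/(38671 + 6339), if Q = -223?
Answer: 2414/22505 ≈ 0.10726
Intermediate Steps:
(Q + 5051)/(38671 + 6339) = (-223 + 5051)/(38671 + 6339) = 4828/45010 = 4828*(1/45010) = 2414/22505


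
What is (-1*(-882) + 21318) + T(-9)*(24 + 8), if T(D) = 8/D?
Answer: 199544/9 ≈ 22172.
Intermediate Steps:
(-1*(-882) + 21318) + T(-9)*(24 + 8) = (-1*(-882) + 21318) + (8/(-9))*(24 + 8) = (882 + 21318) + (8*(-1/9))*32 = 22200 - 8/9*32 = 22200 - 256/9 = 199544/9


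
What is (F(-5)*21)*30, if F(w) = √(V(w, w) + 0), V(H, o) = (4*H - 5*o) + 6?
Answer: 630*√11 ≈ 2089.5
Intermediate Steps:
V(H, o) = 6 - 5*o + 4*H (V(H, o) = (-5*o + 4*H) + 6 = 6 - 5*o + 4*H)
F(w) = √(6 - w) (F(w) = √((6 - 5*w + 4*w) + 0) = √((6 - w) + 0) = √(6 - w))
(F(-5)*21)*30 = (√(6 - 1*(-5))*21)*30 = (√(6 + 5)*21)*30 = (√11*21)*30 = (21*√11)*30 = 630*√11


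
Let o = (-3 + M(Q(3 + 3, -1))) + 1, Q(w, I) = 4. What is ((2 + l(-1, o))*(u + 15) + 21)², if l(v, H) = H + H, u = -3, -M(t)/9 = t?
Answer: 751689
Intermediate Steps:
M(t) = -9*t
o = -38 (o = (-3 - 9*4) + 1 = (-3 - 36) + 1 = -39 + 1 = -38)
l(v, H) = 2*H
((2 + l(-1, o))*(u + 15) + 21)² = ((2 + 2*(-38))*(-3 + 15) + 21)² = ((2 - 76)*12 + 21)² = (-74*12 + 21)² = (-888 + 21)² = (-867)² = 751689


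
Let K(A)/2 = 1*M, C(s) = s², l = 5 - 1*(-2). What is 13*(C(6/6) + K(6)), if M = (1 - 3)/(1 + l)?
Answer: 13/2 ≈ 6.5000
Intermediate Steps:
l = 7 (l = 5 + 2 = 7)
M = -¼ (M = (1 - 3)/(1 + 7) = -2/8 = -2*⅛ = -¼ ≈ -0.25000)
K(A) = -½ (K(A) = 2*(1*(-¼)) = 2*(-¼) = -½)
13*(C(6/6) + K(6)) = 13*((6/6)² - ½) = 13*((6*(⅙))² - ½) = 13*(1² - ½) = 13*(1 - ½) = 13*(½) = 13/2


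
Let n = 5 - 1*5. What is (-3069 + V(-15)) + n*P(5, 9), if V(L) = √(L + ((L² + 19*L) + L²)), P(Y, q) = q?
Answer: -3069 + 5*√6 ≈ -3056.8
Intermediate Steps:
n = 0 (n = 5 - 5 = 0)
V(L) = √(2*L² + 20*L) (V(L) = √(L + (2*L² + 19*L)) = √(2*L² + 20*L))
(-3069 + V(-15)) + n*P(5, 9) = (-3069 + √2*√(-15*(10 - 15))) + 0*9 = (-3069 + √2*√(-15*(-5))) + 0 = (-3069 + √2*√75) + 0 = (-3069 + √2*(5*√3)) + 0 = (-3069 + 5*√6) + 0 = -3069 + 5*√6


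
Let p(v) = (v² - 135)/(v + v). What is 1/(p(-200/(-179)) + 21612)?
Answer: 14320/308626733 ≈ 4.6399e-5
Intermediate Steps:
p(v) = (-135 + v²)/(2*v) (p(v) = (-135 + v²)/((2*v)) = (-135 + v²)*(1/(2*v)) = (-135 + v²)/(2*v))
1/(p(-200/(-179)) + 21612) = 1/((-135 + (-200/(-179))²)/(2*((-200/(-179)))) + 21612) = 1/((-135 + (-200*(-1/179))²)/(2*((-200*(-1/179)))) + 21612) = 1/((-135 + (200/179)²)/(2*(200/179)) + 21612) = 1/((½)*(179/200)*(-135 + 40000/32041) + 21612) = 1/((½)*(179/200)*(-4285535/32041) + 21612) = 1/(-857107/14320 + 21612) = 1/(308626733/14320) = 14320/308626733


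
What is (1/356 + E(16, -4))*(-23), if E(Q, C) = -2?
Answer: 16353/356 ≈ 45.935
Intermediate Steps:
(1/356 + E(16, -4))*(-23) = (1/356 - 2)*(-23) = -711/356*(-23) = 16353/356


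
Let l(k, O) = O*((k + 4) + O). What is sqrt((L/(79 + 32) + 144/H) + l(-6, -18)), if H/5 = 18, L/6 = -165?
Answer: sqrt(12070510)/185 ≈ 18.780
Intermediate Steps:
L = -990 (L = 6*(-165) = -990)
H = 90 (H = 5*18 = 90)
l(k, O) = O*(4 + O + k) (l(k, O) = O*((4 + k) + O) = O*(4 + O + k))
sqrt((L/(79 + 32) + 144/H) + l(-6, -18)) = sqrt((-990/(79 + 32) + 144/90) - 18*(4 - 18 - 6)) = sqrt((-990/111 + 144*(1/90)) - 18*(-20)) = sqrt((-990*1/111 + 8/5) + 360) = sqrt((-330/37 + 8/5) + 360) = sqrt(-1354/185 + 360) = sqrt(65246/185) = sqrt(12070510)/185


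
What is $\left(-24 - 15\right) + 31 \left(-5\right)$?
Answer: $-194$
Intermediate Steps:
$\left(-24 - 15\right) + 31 \left(-5\right) = \left(-24 - 15\right) - 155 = -39 - 155 = -194$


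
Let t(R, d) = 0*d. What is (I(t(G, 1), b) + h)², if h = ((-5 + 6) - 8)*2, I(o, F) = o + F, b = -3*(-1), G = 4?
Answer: 121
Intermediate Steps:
t(R, d) = 0
b = 3
I(o, F) = F + o
h = -14 (h = (1 - 8)*2 = -7*2 = -14)
(I(t(G, 1), b) + h)² = ((3 + 0) - 14)² = (3 - 14)² = (-11)² = 121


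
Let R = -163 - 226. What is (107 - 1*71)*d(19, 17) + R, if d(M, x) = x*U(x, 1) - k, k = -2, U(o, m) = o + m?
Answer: 10699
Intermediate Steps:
U(o, m) = m + o
d(M, x) = 2 + x*(1 + x) (d(M, x) = x*(1 + x) - 1*(-2) = x*(1 + x) + 2 = 2 + x*(1 + x))
R = -389
(107 - 1*71)*d(19, 17) + R = (107 - 1*71)*(2 + 17*(1 + 17)) - 389 = (107 - 71)*(2 + 17*18) - 389 = 36*(2 + 306) - 389 = 36*308 - 389 = 11088 - 389 = 10699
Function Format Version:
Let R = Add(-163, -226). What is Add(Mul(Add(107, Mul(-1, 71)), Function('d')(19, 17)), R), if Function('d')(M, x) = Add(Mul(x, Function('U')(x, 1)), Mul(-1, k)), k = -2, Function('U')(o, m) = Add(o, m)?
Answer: 10699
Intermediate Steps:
Function('U')(o, m) = Add(m, o)
Function('d')(M, x) = Add(2, Mul(x, Add(1, x))) (Function('d')(M, x) = Add(Mul(x, Add(1, x)), Mul(-1, -2)) = Add(Mul(x, Add(1, x)), 2) = Add(2, Mul(x, Add(1, x))))
R = -389
Add(Mul(Add(107, Mul(-1, 71)), Function('d')(19, 17)), R) = Add(Mul(Add(107, Mul(-1, 71)), Add(2, Mul(17, Add(1, 17)))), -389) = Add(Mul(Add(107, -71), Add(2, Mul(17, 18))), -389) = Add(Mul(36, Add(2, 306)), -389) = Add(Mul(36, 308), -389) = Add(11088, -389) = 10699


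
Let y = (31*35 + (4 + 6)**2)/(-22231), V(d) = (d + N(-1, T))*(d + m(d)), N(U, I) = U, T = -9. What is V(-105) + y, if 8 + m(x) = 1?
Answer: 263925247/22231 ≈ 11872.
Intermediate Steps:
m(x) = -7 (m(x) = -8 + 1 = -7)
V(d) = (-1 + d)*(-7 + d) (V(d) = (d - 1)*(d - 7) = (-1 + d)*(-7 + d))
y = -1185/22231 (y = (1085 + 10**2)*(-1/22231) = (1085 + 100)*(-1/22231) = 1185*(-1/22231) = -1185/22231 ≈ -0.053304)
V(-105) + y = (7 + (-105)**2 - 8*(-105)) - 1185/22231 = (7 + 11025 + 840) - 1185/22231 = 11872 - 1185/22231 = 263925247/22231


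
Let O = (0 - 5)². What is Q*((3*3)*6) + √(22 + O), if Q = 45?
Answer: 2430 + √47 ≈ 2436.9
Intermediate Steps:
O = 25 (O = (-5)² = 25)
Q*((3*3)*6) + √(22 + O) = 45*((3*3)*6) + √(22 + 25) = 45*(9*6) + √47 = 45*54 + √47 = 2430 + √47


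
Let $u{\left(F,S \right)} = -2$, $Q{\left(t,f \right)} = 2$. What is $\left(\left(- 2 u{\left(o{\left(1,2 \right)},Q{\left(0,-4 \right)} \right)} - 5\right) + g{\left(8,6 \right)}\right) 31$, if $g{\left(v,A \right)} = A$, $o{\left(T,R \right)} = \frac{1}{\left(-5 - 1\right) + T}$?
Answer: $155$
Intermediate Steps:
$o{\left(T,R \right)} = \frac{1}{-6 + T}$ ($o{\left(T,R \right)} = \frac{1}{\left(-5 - 1\right) + T} = \frac{1}{-6 + T}$)
$\left(\left(- 2 u{\left(o{\left(1,2 \right)},Q{\left(0,-4 \right)} \right)} - 5\right) + g{\left(8,6 \right)}\right) 31 = \left(\left(\left(-2\right) \left(-2\right) - 5\right) + 6\right) 31 = \left(\left(4 - 5\right) + 6\right) 31 = \left(-1 + 6\right) 31 = 5 \cdot 31 = 155$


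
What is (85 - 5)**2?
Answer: 6400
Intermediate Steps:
(85 - 5)**2 = 80**2 = 6400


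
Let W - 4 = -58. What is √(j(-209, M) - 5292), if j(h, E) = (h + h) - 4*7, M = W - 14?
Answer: I*√5738 ≈ 75.75*I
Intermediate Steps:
W = -54 (W = 4 - 58 = -54)
M = -68 (M = -54 - 14 = -68)
j(h, E) = -28 + 2*h (j(h, E) = 2*h - 28 = -28 + 2*h)
√(j(-209, M) - 5292) = √((-28 + 2*(-209)) - 5292) = √((-28 - 418) - 5292) = √(-446 - 5292) = √(-5738) = I*√5738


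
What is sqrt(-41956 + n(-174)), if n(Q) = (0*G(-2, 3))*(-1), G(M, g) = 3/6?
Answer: 2*I*sqrt(10489) ≈ 204.83*I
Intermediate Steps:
G(M, g) = 1/2 (G(M, g) = 3*(1/6) = 1/2)
n(Q) = 0 (n(Q) = (0*(1/2))*(-1) = 0*(-1) = 0)
sqrt(-41956 + n(-174)) = sqrt(-41956 + 0) = sqrt(-41956) = 2*I*sqrt(10489)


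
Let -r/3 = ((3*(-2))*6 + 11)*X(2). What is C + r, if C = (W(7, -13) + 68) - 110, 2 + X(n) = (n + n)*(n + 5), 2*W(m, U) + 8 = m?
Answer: 3815/2 ≈ 1907.5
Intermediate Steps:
W(m, U) = -4 + m/2
X(n) = -2 + 2*n*(5 + n) (X(n) = -2 + (n + n)*(n + 5) = -2 + (2*n)*(5 + n) = -2 + 2*n*(5 + n))
C = -85/2 (C = ((-4 + (½)*7) + 68) - 110 = ((-4 + 7/2) + 68) - 110 = (-½ + 68) - 110 = 135/2 - 110 = -85/2 ≈ -42.500)
r = 1950 (r = -3*((3*(-2))*6 + 11)*(-2 + 2*2² + 10*2) = -3*(-6*6 + 11)*(-2 + 2*4 + 20) = -3*(-36 + 11)*(-2 + 8 + 20) = -(-75)*26 = -3*(-650) = 1950)
C + r = -85/2 + 1950 = 3815/2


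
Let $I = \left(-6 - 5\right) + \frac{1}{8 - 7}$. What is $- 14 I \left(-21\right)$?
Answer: $-2940$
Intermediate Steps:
$I = -10$ ($I = -11 + 1^{-1} = -11 + 1 = -10$)
$- 14 I \left(-21\right) = \left(-14\right) \left(-10\right) \left(-21\right) = 140 \left(-21\right) = -2940$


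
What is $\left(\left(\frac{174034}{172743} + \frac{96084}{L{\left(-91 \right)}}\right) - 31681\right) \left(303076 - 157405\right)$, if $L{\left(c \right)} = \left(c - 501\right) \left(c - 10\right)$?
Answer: $- \frac{3971901172192617293}{860720788} \approx -4.6146 \cdot 10^{9}$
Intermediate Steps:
$L{\left(c \right)} = \left(-501 + c\right) \left(-10 + c\right)$
$\left(\left(\frac{174034}{172743} + \frac{96084}{L{\left(-91 \right)}}\right) - 31681\right) \left(303076 - 157405\right) = \left(\left(\frac{174034}{172743} + \frac{96084}{5010 + \left(-91\right)^{2} - -46501}\right) - 31681\right) \left(303076 - 157405\right) = \left(\left(174034 \cdot \frac{1}{172743} + \frac{96084}{5010 + 8281 + 46501}\right) - 31681\right) 145671 = \left(\left(\frac{174034}{172743} + \frac{96084}{59792}\right) - 31681\right) 145671 = \left(\left(\frac{174034}{172743} + 96084 \cdot \frac{1}{59792}\right) - 31681\right) 145671 = \left(\left(\frac{174034}{172743} + \frac{24021}{14948}\right) - 31681\right) 145671 = \left(\frac{6750919835}{2582162364} - 31681\right) 145671 = \left(- \frac{81798734934049}{2582162364}\right) 145671 = - \frac{3971901172192617293}{860720788}$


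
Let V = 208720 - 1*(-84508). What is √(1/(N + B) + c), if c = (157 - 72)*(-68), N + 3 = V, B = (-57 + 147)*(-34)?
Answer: 3*I*√54072367007815/290165 ≈ 76.026*I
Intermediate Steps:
B = -3060 (B = 90*(-34) = -3060)
V = 293228 (V = 208720 + 84508 = 293228)
N = 293225 (N = -3 + 293228 = 293225)
c = -5780 (c = 85*(-68) = -5780)
√(1/(N + B) + c) = √(1/(293225 - 3060) - 5780) = √(1/290165 - 5780) = √(-1677153699/290165) = 3*I*√54072367007815/290165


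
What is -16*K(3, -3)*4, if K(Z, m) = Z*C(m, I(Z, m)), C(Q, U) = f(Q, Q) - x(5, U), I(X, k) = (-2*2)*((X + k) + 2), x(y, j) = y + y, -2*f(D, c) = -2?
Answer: 1728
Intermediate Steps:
f(D, c) = 1 (f(D, c) = -½*(-2) = 1)
x(y, j) = 2*y
I(X, k) = -8 - 4*X - 4*k (I(X, k) = -4*(2 + X + k) = -8 - 4*X - 4*k)
C(Q, U) = -9 (C(Q, U) = 1 - 2*5 = 1 - 1*10 = 1 - 10 = -9)
K(Z, m) = -9*Z (K(Z, m) = Z*(-9) = -9*Z)
-16*K(3, -3)*4 = -(-144)*3*4 = -16*(-27)*4 = 432*4 = 1728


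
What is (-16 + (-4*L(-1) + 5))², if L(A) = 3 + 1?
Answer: 729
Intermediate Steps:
L(A) = 4
(-16 + (-4*L(-1) + 5))² = (-16 + (-4*4 + 5))² = (-16 + (-16 + 5))² = (-16 - 11)² = (-27)² = 729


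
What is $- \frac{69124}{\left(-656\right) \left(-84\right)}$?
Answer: $- \frac{17281}{13776} \approx -1.2544$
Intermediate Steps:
$- \frac{69124}{\left(-656\right) \left(-84\right)} = - \frac{69124}{55104} = \left(-69124\right) \frac{1}{55104} = - \frac{17281}{13776}$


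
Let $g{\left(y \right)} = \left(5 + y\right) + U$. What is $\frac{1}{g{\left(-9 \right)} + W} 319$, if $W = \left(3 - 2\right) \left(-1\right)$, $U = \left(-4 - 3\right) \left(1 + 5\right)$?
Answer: $- \frac{319}{47} \approx -6.7872$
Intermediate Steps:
$U = -42$ ($U = \left(-7\right) 6 = -42$)
$g{\left(y \right)} = -37 + y$ ($g{\left(y \right)} = \left(5 + y\right) - 42 = -37 + y$)
$W = -1$ ($W = 1 \left(-1\right) = -1$)
$\frac{1}{g{\left(-9 \right)} + W} 319 = \frac{1}{\left(-37 - 9\right) - 1} \cdot 319 = \frac{1}{-46 - 1} \cdot 319 = \frac{1}{-47} \cdot 319 = \left(- \frac{1}{47}\right) 319 = - \frac{319}{47}$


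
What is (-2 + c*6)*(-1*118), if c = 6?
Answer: -4012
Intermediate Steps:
(-2 + c*6)*(-1*118) = (-2 + 6*6)*(-1*118) = (-2 + 36)*(-118) = 34*(-118) = -4012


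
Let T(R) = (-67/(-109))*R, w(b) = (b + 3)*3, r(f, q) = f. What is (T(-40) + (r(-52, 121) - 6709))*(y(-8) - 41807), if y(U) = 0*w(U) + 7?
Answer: 30916492200/109 ≈ 2.8364e+8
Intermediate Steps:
w(b) = 9 + 3*b (w(b) = (3 + b)*3 = 9 + 3*b)
T(R) = 67*R/109 (T(R) = (-67*(-1/109))*R = 67*R/109)
y(U) = 7 (y(U) = 0*(9 + 3*U) + 7 = 0 + 7 = 7)
(T(-40) + (r(-52, 121) - 6709))*(y(-8) - 41807) = ((67/109)*(-40) + (-52 - 6709))*(7 - 41807) = (-2680/109 - 6761)*(-41800) = -739629/109*(-41800) = 30916492200/109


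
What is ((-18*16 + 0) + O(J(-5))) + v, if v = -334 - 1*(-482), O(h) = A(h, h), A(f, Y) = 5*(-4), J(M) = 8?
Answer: -160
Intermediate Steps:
A(f, Y) = -20
O(h) = -20
v = 148 (v = -334 + 482 = 148)
((-18*16 + 0) + O(J(-5))) + v = ((-18*16 + 0) - 20) + 148 = ((-288 + 0) - 20) + 148 = (-288 - 20) + 148 = -308 + 148 = -160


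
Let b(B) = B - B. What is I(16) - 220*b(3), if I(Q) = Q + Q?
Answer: 32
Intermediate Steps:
I(Q) = 2*Q
b(B) = 0
I(16) - 220*b(3) = 2*16 - 220*0 = 32 + 0 = 32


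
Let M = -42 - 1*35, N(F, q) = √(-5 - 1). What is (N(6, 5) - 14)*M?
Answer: 1078 - 77*I*√6 ≈ 1078.0 - 188.61*I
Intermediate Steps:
N(F, q) = I*√6 (N(F, q) = √(-6) = I*√6)
M = -77 (M = -42 - 35 = -77)
(N(6, 5) - 14)*M = (I*√6 - 14)*(-77) = (-14 + I*√6)*(-77) = 1078 - 77*I*√6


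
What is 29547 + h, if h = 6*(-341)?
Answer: 27501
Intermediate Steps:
h = -2046
29547 + h = 29547 - 2046 = 27501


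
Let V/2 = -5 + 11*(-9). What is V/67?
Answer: -208/67 ≈ -3.1045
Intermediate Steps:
V = -208 (V = 2*(-5 + 11*(-9)) = 2*(-5 - 99) = 2*(-104) = -208)
V/67 = -208/67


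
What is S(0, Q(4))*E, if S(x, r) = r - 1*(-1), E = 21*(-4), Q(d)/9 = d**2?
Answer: -12180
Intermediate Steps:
Q(d) = 9*d**2
E = -84
S(x, r) = 1 + r (S(x, r) = r + 1 = 1 + r)
S(0, Q(4))*E = (1 + 9*4**2)*(-84) = (1 + 9*16)*(-84) = (1 + 144)*(-84) = 145*(-84) = -12180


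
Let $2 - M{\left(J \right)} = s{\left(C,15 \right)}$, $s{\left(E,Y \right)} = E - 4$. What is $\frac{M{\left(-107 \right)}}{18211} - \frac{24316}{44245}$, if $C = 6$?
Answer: $- \frac{24316}{44245} \approx -0.54958$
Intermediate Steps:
$s{\left(E,Y \right)} = -4 + E$
$M{\left(J \right)} = 0$ ($M{\left(J \right)} = 2 - \left(-4 + 6\right) = 2 - 2 = 0$)
$\frac{M{\left(-107 \right)}}{18211} - \frac{24316}{44245} = \frac{0}{18211} - \frac{24316}{44245} = 0 \cdot \frac{1}{18211} - \frac{24316}{44245} = 0 - \frac{24316}{44245} = - \frac{24316}{44245}$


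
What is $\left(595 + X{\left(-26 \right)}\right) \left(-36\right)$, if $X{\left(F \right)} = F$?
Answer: $-20484$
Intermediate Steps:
$\left(595 + X{\left(-26 \right)}\right) \left(-36\right) = \left(595 - 26\right) \left(-36\right) = 569 \left(-36\right) = -20484$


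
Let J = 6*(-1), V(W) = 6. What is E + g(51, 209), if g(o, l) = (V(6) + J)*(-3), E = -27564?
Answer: -27564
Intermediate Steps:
J = -6
g(o, l) = 0 (g(o, l) = (6 - 6)*(-3) = 0*(-3) = 0)
E + g(51, 209) = -27564 + 0 = -27564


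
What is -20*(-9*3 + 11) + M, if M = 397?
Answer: 717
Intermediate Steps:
-20*(-9*3 + 11) + M = -20*(-9*3 + 11) + 397 = -20*(-27 + 11) + 397 = -20*(-16) + 397 = 320 + 397 = 717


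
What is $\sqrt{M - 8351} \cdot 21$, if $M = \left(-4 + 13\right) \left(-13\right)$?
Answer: $42 i \sqrt{2117} \approx 1932.5 i$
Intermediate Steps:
$M = -117$ ($M = 9 \left(-13\right) = -117$)
$\sqrt{M - 8351} \cdot 21 = \sqrt{-117 - 8351} \cdot 21 = \sqrt{-8468} \cdot 21 = 2 i \sqrt{2117} \cdot 21 = 42 i \sqrt{2117}$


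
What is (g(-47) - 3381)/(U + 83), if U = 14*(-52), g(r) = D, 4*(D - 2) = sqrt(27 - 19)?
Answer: 3379/645 - sqrt(2)/1290 ≈ 5.2377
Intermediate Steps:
D = 2 + sqrt(2)/2 (D = 2 + sqrt(27 - 19)/4 = 2 + sqrt(8)/4 = 2 + (2*sqrt(2))/4 = 2 + sqrt(2)/2 ≈ 2.7071)
g(r) = 2 + sqrt(2)/2
U = -728
(g(-47) - 3381)/(U + 83) = ((2 + sqrt(2)/2) - 3381)/(-728 + 83) = (-3379 + sqrt(2)/2)/(-645) = (-3379 + sqrt(2)/2)*(-1/645) = 3379/645 - sqrt(2)/1290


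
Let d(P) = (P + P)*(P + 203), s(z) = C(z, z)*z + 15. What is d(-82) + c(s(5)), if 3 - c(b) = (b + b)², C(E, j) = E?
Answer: -26241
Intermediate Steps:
s(z) = 15 + z² (s(z) = z*z + 15 = z² + 15 = 15 + z²)
d(P) = 2*P*(203 + P) (d(P) = (2*P)*(203 + P) = 2*P*(203 + P))
c(b) = 3 - 4*b² (c(b) = 3 - (b + b)² = 3 - (2*b)² = 3 - 4*b²)
d(-82) + c(s(5)) = 2*(-82)*(203 - 82) + (3 - 4*(15 + 5²)²) = 2*(-82)*121 + (3 - 4*(15 + 25)²) = -19844 + (3 - 4*40²) = -19844 + (3 - 4*1600) = -19844 + (3 - 6400) = -19844 - 6397 = -26241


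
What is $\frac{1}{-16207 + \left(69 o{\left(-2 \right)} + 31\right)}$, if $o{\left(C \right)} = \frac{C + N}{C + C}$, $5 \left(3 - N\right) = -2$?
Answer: $- \frac{20}{324003} \approx -6.1728 \cdot 10^{-5}$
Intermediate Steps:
$N = \frac{17}{5}$ ($N = 3 - - \frac{2}{5} = 3 + \frac{2}{5} = \frac{17}{5} \approx 3.4$)
$o{\left(C \right)} = \frac{\frac{17}{5} + C}{2 C}$ ($o{\left(C \right)} = \frac{C + \frac{17}{5}}{C + C} = \frac{\frac{17}{5} + C}{2 C}$)
$\frac{1}{-16207 + \left(69 o{\left(-2 \right)} + 31\right)} = \frac{1}{-16207 + \left(69 \frac{17 + 5 \left(-2\right)}{10 \left(-2\right)} + 31\right)} = \frac{1}{-16207 + \left(69 \cdot \frac{1}{10} \left(- \frac{1}{2}\right) \left(17 - 10\right) + 31\right)} = \frac{1}{-16207 + \left(69 \cdot \frac{1}{10} \left(- \frac{1}{2}\right) 7 + 31\right)} = \frac{1}{-16207 + \left(69 \left(- \frac{7}{20}\right) + 31\right)} = \frac{1}{-16207 + \left(- \frac{483}{20} + 31\right)} = \frac{1}{-16207 + \frac{137}{20}} = \frac{1}{- \frac{324003}{20}} = - \frac{20}{324003}$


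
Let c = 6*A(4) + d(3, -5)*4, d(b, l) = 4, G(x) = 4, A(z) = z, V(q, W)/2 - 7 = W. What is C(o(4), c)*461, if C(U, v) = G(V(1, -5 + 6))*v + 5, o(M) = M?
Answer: 76065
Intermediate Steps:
V(q, W) = 14 + 2*W
c = 40 (c = 6*4 + 4*4 = 24 + 16 = 40)
C(U, v) = 5 + 4*v (C(U, v) = 4*v + 5 = 5 + 4*v)
C(o(4), c)*461 = (5 + 4*40)*461 = (5 + 160)*461 = 165*461 = 76065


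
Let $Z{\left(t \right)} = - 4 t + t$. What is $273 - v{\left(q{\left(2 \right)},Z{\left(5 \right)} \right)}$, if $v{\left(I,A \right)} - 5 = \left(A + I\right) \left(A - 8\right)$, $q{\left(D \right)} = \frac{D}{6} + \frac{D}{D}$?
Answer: $- \frac{139}{3} \approx -46.333$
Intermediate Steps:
$Z{\left(t \right)} = - 3 t$
$q{\left(D \right)} = 1 + \frac{D}{6}$ ($q{\left(D \right)} = D \frac{1}{6} + 1 = \frac{D}{6} + 1 = 1 + \frac{D}{6}$)
$v{\left(I,A \right)} = 5 + \left(-8 + A\right) \left(A + I\right)$ ($v{\left(I,A \right)} = 5 + \left(A + I\right) \left(A - 8\right) = 5 + \left(A + I\right) \left(-8 + A\right) = 5 + \left(-8 + A\right) \left(A + I\right)$)
$273 - v{\left(q{\left(2 \right)},Z{\left(5 \right)} \right)} = 273 - \left(5 + \left(\left(-3\right) 5\right)^{2} - 8 \left(\left(-3\right) 5\right) - 8 \left(1 + \frac{1}{6} \cdot 2\right) + \left(-3\right) 5 \left(1 + \frac{1}{6} \cdot 2\right)\right) = 273 - \left(5 + \left(-15\right)^{2} - -120 - 8 \left(1 + \frac{1}{3}\right) - 15 \left(1 + \frac{1}{3}\right)\right) = 273 - \left(5 + 225 + 120 - \frac{32}{3} - 20\right) = 273 - \frac{958}{3} = - \frac{139}{3}$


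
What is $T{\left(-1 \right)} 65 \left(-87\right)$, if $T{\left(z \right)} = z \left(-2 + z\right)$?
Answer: $-16965$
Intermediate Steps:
$T{\left(-1 \right)} 65 \left(-87\right) = - (-2 - 1) 65 \left(-87\right) = \left(-1\right) \left(-3\right) 65 \left(-87\right) = 3 \cdot 65 \left(-87\right) = 195 \left(-87\right) = -16965$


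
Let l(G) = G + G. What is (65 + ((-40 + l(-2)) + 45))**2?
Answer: 4356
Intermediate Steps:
l(G) = 2*G
(65 + ((-40 + l(-2)) + 45))**2 = (65 + ((-40 + 2*(-2)) + 45))**2 = (65 + ((-40 - 4) + 45))**2 = (65 + (-44 + 45))**2 = (65 + 1)**2 = 66**2 = 4356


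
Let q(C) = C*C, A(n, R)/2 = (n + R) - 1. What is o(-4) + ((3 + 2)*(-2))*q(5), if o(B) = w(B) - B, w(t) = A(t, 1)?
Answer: -254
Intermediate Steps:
A(n, R) = -2 + 2*R + 2*n (A(n, R) = 2*((n + R) - 1) = 2*((R + n) - 1) = 2*(-1 + R + n) = -2 + 2*R + 2*n)
w(t) = 2*t (w(t) = -2 + 2*1 + 2*t = -2 + 2 + 2*t = 2*t)
q(C) = C²
o(B) = B (o(B) = 2*B - B = B)
o(-4) + ((3 + 2)*(-2))*q(5) = -4 + ((3 + 2)*(-2))*5² = -4 + (5*(-2))*25 = -4 - 10*25 = -4 - 250 = -254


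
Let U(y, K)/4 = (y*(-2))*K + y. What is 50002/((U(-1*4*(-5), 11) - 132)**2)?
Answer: 25001/1641672 ≈ 0.015229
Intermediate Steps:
U(y, K) = 4*y - 8*K*y (U(y, K) = 4*((y*(-2))*K + y) = 4*((-2*y)*K + y) = 4*(-2*K*y + y) = 4*(y - 2*K*y) = 4*y - 8*K*y)
50002/((U(-1*4*(-5), 11) - 132)**2) = 50002/((4*(-1*4*(-5))*(1 - 2*11) - 132)**2) = 50002/((4*(-4*(-5))*(1 - 22) - 132)**2) = 50002/((4*20*(-21) - 132)**2) = 50002/((-1680 - 132)**2) = 50002/((-1812)**2) = 50002/3283344 = 50002*(1/3283344) = 25001/1641672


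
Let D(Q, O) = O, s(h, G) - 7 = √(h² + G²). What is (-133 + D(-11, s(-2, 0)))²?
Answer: 15376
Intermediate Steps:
s(h, G) = 7 + √(G² + h²) (s(h, G) = 7 + √(h² + G²) = 7 + √(G² + h²))
(-133 + D(-11, s(-2, 0)))² = (-133 + (7 + √(0² + (-2)²)))² = (-133 + (7 + √(0 + 4)))² = (-133 + (7 + √4))² = (-133 + (7 + 2))² = (-133 + 9)² = (-124)² = 15376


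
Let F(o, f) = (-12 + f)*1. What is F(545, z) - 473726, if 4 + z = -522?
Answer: -474264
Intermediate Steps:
z = -526 (z = -4 - 522 = -526)
F(o, f) = -12 + f
F(545, z) - 473726 = (-12 - 526) - 473726 = -538 - 473726 = -474264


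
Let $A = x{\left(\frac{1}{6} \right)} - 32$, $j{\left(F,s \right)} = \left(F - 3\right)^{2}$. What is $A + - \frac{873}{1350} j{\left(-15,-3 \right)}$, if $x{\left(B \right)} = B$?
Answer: $- \frac{36203}{150} \approx -241.35$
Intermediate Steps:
$j{\left(F,s \right)} = \left(-3 + F\right)^{2}$
$A = - \frac{191}{6}$ ($A = \frac{1}{6} - 32 = - \frac{191}{6} \approx -31.833$)
$A + - \frac{873}{1350} j{\left(-15,-3 \right)} = - \frac{191}{6} + - \frac{873}{1350} \left(-3 - 15\right)^{2} = - \frac{191}{6} + \left(-873\right) \frac{1}{1350} \left(-18\right)^{2} = - \frac{191}{6} - \frac{5238}{25} = - \frac{36203}{150}$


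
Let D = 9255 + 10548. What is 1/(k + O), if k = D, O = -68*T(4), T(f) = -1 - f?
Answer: 1/20143 ≈ 4.9645e-5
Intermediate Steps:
O = 340 (O = -68*(-1 - 1*4) = -68*(-1 - 4) = -68*(-5) = 340)
D = 19803
k = 19803
1/(k + O) = 1/(19803 + 340) = 1/20143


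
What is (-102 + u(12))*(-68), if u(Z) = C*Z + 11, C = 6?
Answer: 1292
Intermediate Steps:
u(Z) = 11 + 6*Z (u(Z) = 6*Z + 11 = 11 + 6*Z)
(-102 + u(12))*(-68) = (-102 + (11 + 6*12))*(-68) = (-102 + (11 + 72))*(-68) = (-102 + 83)*(-68) = -19*(-68) = 1292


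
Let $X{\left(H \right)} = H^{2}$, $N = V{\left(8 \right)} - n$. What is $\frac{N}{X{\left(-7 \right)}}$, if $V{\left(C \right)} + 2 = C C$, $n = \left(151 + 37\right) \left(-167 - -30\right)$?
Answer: $\frac{25818}{49} \approx 526.9$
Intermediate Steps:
$n = -25756$ ($n = 188 \left(-167 + \left(-13 + 43\right)\right) = 188 \left(-167 + 30\right) = 188 \left(-137\right) = -25756$)
$V{\left(C \right)} = -2 + C^{2}$ ($V{\left(C \right)} = -2 + C C = -2 + C^{2}$)
$N = 25818$ ($N = \left(-2 + 8^{2}\right) - -25756 = \left(-2 + 64\right) + 25756 = 62 + 25756 = 25818$)
$\frac{N}{X{\left(-7 \right)}} = \frac{25818}{\left(-7\right)^{2}} = \frac{25818}{49}$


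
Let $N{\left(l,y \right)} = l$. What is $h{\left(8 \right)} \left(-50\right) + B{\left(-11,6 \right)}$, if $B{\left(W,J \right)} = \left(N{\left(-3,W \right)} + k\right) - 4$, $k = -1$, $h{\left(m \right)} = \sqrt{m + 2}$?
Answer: $-8 - 50 \sqrt{10} \approx -166.11$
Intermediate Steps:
$h{\left(m \right)} = \sqrt{2 + m}$
$B{\left(W,J \right)} = -8$ ($B{\left(W,J \right)} = \left(-3 - 1\right) - 4 = -4 - 4 = -8$)
$h{\left(8 \right)} \left(-50\right) + B{\left(-11,6 \right)} = \sqrt{2 + 8} \left(-50\right) - 8 = \sqrt{10} \left(-50\right) - 8 = - 50 \sqrt{10} - 8 = -8 - 50 \sqrt{10}$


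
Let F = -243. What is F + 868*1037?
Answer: 899873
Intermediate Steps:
F + 868*1037 = -243 + 868*1037 = -243 + 900116 = 899873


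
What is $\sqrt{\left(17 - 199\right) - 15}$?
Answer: $i \sqrt{197} \approx 14.036 i$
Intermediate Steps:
$\sqrt{\left(17 - 199\right) - 15} = \sqrt{-182 - 15} = \sqrt{-197} = i \sqrt{197}$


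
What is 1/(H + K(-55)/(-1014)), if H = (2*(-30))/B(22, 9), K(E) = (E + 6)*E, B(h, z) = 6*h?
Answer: -11154/34715 ≈ -0.32130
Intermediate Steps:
K(E) = E*(6 + E) (K(E) = (6 + E)*E = E*(6 + E))
H = -5/11 (H = (2*(-30))/((6*22)) = -60/132 = -60*1/132 = -5/11 ≈ -0.45455)
1/(H + K(-55)/(-1014)) = 1/(-5/11 - 55*(6 - 55)/(-1014)) = 1/(-5/11 - 55*(-49)*(-1/1014)) = 1/(-5/11 + 2695*(-1/1014)) = 1/(-5/11 - 2695/1014) = 1/(-34715/11154) = -11154/34715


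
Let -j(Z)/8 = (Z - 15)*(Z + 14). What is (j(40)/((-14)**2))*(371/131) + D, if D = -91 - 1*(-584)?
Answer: 308981/917 ≈ 336.95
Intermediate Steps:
j(Z) = -8*(-15 + Z)*(14 + Z) (j(Z) = -8*(Z - 15)*(Z + 14) = -8*(-15 + Z)*(14 + Z))
D = 493 (D = -91 + 584 = 493)
(j(40)/((-14)**2))*(371/131) + D = ((1680 - 8*40**2 + 8*40)/((-14)**2))*(371/131) + 493 = ((1680 - 8*1600 + 320)/196)*(371*(1/131)) + 493 = ((1680 - 12800 + 320)*(1/196))*(371/131) + 493 = -10800*1/196*(371/131) + 493 = -2700/49*371/131 + 493 = -143100/917 + 493 = 308981/917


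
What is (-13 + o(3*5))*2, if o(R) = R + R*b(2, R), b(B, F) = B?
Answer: 64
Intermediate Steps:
o(R) = 3*R (o(R) = R + R*2 = R + 2*R = 3*R)
(-13 + o(3*5))*2 = (-13 + 3*(3*5))*2 = (-13 + 3*15)*2 = (-13 + 45)*2 = 32*2 = 64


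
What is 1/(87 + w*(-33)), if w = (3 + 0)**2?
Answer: -1/210 ≈ -0.0047619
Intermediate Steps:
w = 9 (w = 3**2 = 9)
1/(87 + w*(-33)) = 1/(87 + 9*(-33)) = 1/(87 - 297) = 1/(-210) = -1/210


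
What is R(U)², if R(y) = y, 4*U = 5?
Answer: 25/16 ≈ 1.5625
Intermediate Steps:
U = 5/4 (U = (¼)*5 = 5/4 ≈ 1.2500)
R(U)² = (5/4)² = 25/16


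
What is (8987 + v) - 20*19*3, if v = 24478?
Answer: 32325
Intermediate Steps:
(8987 + v) - 20*19*3 = (8987 + 24478) - 20*19*3 = 33465 - 380*3 = 33465 - 1140 = 32325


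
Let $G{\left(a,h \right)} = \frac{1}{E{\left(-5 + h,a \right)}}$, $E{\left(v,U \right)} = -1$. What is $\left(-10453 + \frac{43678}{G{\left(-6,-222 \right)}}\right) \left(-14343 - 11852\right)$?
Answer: $1417961545$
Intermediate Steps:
$G{\left(a,h \right)} = -1$ ($G{\left(a,h \right)} = \frac{1}{-1} = -1$)
$\left(-10453 + \frac{43678}{G{\left(-6,-222 \right)}}\right) \left(-14343 - 11852\right) = \left(-10453 + \frac{43678}{-1}\right) \left(-14343 - 11852\right) = \left(-10453 + 43678 \left(-1\right)\right) \left(-26195\right) = \left(-10453 - 43678\right) \left(-26195\right) = \left(-54131\right) \left(-26195\right) = 1417961545$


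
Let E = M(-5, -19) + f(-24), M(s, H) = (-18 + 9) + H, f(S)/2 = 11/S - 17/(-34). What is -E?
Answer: 335/12 ≈ 27.917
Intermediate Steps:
f(S) = 1 + 22/S (f(S) = 2*(11/S - 17/(-34)) = 2*(11/S - 17*(-1/34)) = 2*(11/S + ½) = 2*(½ + 11/S) = 1 + 22/S)
M(s, H) = -9 + H
E = -335/12 (E = (-9 - 19) + (22 - 24)/(-24) = -28 - 1/24*(-2) = -28 + 1/12 = -335/12 ≈ -27.917)
-E = -1*(-335/12) = 335/12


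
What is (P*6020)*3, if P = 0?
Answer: 0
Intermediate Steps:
(P*6020)*3 = (0*6020)*3 = 0*3 = 0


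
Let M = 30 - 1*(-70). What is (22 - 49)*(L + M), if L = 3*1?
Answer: -2781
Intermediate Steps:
M = 100 (M = 30 + 70 = 100)
L = 3
(22 - 49)*(L + M) = (22 - 49)*(3 + 100) = -27*103 = -2781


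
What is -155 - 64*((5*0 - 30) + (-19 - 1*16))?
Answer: 4005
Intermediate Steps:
-155 - 64*((5*0 - 30) + (-19 - 1*16)) = -155 - 64*((0 - 30) + (-19 - 16)) = -155 - 64*(-30 - 35) = -155 - 64*(-65) = -155 + 4160 = 4005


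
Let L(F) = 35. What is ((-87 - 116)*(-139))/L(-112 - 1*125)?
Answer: 4031/5 ≈ 806.20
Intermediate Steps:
((-87 - 116)*(-139))/L(-112 - 1*125) = ((-87 - 116)*(-139))/35 = -203*(-139)*(1/35) = 28217*(1/35) = 4031/5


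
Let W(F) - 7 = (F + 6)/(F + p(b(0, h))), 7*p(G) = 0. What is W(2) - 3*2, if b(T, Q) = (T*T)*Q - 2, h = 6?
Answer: 5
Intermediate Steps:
b(T, Q) = -2 + Q*T**2 (b(T, Q) = T**2*Q - 2 = Q*T**2 - 2 = -2 + Q*T**2)
p(G) = 0 (p(G) = (1/7)*0 = 0)
W(F) = 7 + (6 + F)/F (W(F) = 7 + (F + 6)/(F + 0) = 7 + (6 + F)/F)
W(2) - 3*2 = (8 + 6/2) - 3*2 = (8 + 6*(1/2)) - 6 = (8 + 3) - 6 = 11 - 6 = 5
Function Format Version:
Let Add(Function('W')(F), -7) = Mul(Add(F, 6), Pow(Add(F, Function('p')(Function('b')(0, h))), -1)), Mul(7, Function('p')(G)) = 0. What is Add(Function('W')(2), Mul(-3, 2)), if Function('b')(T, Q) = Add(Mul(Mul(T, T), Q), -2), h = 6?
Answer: 5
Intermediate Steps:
Function('b')(T, Q) = Add(-2, Mul(Q, Pow(T, 2))) (Function('b')(T, Q) = Add(Mul(Pow(T, 2), Q), -2) = Add(Mul(Q, Pow(T, 2)), -2) = Add(-2, Mul(Q, Pow(T, 2))))
Function('p')(G) = 0 (Function('p')(G) = Mul(Rational(1, 7), 0) = 0)
Function('W')(F) = Add(7, Mul(Pow(F, -1), Add(6, F))) (Function('W')(F) = Add(7, Mul(Add(F, 6), Pow(Add(F, 0), -1))) = Add(7, Mul(Add(6, F), Pow(F, -1))) = Add(7, Mul(Pow(F, -1), Add(6, F))))
Add(Function('W')(2), Mul(-3, 2)) = Add(Add(8, Mul(6, Pow(2, -1))), Mul(-3, 2)) = Add(Add(8, Mul(6, Rational(1, 2))), -6) = Add(Add(8, 3), -6) = Add(11, -6) = 5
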